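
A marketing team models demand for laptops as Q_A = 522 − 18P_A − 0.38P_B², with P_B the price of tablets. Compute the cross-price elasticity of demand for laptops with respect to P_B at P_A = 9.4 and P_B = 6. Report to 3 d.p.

-0.081

At P_A = 9.4 and P_B = 6: Q_A = 339.12.
∂Q_A/∂P_B = -0.76P_B = -0.76(6) = -4.5600.
ε = (∂Q_A/∂P_B)(P_B/Q_A) = -4.5600 × (6/339.12) ≈ -0.081.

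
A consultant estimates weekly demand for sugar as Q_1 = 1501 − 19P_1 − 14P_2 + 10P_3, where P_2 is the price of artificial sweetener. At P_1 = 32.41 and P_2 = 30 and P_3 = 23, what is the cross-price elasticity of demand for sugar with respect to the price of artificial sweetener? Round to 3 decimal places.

At P_1 = 32.41 and P_2 = 30 and P_3 = 23: Q_1 = 695.21.
∂Q_1/∂P_2 = -14.
ε = (∂Q_1/∂P_2)(P_2/Q_1) = -14 × (30/695.21) ≈ -0.604.
Since ε < 0, sugar and artificial sweetener are complements.

-0.604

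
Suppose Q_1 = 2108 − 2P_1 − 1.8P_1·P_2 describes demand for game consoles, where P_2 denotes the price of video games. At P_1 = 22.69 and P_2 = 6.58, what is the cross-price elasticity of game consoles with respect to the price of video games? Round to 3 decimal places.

-0.150

At P_1 = 22.69 and P_2 = 6.58: Q_1 = 1793.880.
∂Q_1/∂P_2 = -1.8P_1 = -1.8(22.69) = -40.8420.
ε = (∂Q_1/∂P_2)(P_2/Q_1) = -40.8420 × (6.58/1793.880) ≈ -0.150.
ε < 0: complements.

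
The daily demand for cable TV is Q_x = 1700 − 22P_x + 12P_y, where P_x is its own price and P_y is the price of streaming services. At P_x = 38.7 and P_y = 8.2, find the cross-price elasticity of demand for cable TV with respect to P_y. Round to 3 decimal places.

0.104

At P_x = 38.7 and P_y = 8.2: Q_x = 947.
∂Q_x/∂P_y = 12.
ε = (∂Q_x/∂P_y)(P_y/Q_x) = 12 × (8.2/947) ≈ 0.104.
Since ε > 0, cable TV and streaming services are substitutes.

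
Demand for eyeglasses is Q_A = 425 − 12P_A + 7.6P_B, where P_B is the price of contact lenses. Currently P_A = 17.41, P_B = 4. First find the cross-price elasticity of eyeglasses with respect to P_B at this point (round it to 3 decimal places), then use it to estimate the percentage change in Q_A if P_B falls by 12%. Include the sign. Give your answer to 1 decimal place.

-1.5%

At P_A = 17.41, P_B = 4: Q_A = 246.48.
∂Q_A/∂P_B = 7.6.
ε = (∂Q_A/∂P_B)(P_B/Q_A) = 7.6000 × 4/246.48 ≈ 0.123.
%ΔQ_A ≈ ε × %ΔP_B = 0.123 × (-12%) = -1.5%.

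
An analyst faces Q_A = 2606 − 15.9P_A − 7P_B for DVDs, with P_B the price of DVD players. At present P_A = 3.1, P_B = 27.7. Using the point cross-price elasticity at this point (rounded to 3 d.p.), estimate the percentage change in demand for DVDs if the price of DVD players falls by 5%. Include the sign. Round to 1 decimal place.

At P_A = 3.1, P_B = 27.7: Q_A = 2362.81.
∂Q_A/∂P_B = -7.
ε = (∂Q_A/∂P_B)(P_B/Q_A) = -7.0000 × 27.7/2362.81 ≈ -0.082.
%ΔQ_A ≈ ε × %ΔP_B = -0.082 × (-5%) = 0.4%.

0.4%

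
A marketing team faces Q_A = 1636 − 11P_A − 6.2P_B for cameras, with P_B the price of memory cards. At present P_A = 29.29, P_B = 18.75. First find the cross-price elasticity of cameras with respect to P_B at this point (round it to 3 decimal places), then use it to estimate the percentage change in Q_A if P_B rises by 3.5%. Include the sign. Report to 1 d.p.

At P_A = 29.29, P_B = 18.75: Q_A = 1197.56.
∂Q_A/∂P_B = -6.2.
ε = (∂Q_A/∂P_B)(P_B/Q_A) = -6.2000 × 18.75/1197.56 ≈ -0.097.
%ΔQ_A ≈ ε × %ΔP_B = -0.097 × (3.5%) = -0.3%.

-0.3%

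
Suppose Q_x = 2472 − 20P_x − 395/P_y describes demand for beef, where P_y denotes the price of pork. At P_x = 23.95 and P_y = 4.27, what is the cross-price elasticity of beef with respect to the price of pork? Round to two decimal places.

0.05

At P_x = 23.95 and P_y = 4.27: Q_x = 1900.494.
∂Q_x/∂P_y = 395/P_y² = 21.6641.
ε = (∂Q_x/∂P_y)(P_y/Q_x) = 21.6641 × (4.27/1900.494) ≈ 0.05.
ε > 0: substitutes.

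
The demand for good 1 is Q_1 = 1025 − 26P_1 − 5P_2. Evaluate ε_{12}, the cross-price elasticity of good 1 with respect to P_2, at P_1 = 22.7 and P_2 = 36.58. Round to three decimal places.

-0.726

At P_1 = 22.7 and P_2 = 36.58: Q_1 = 251.9.
∂Q_1/∂P_2 = -5.
ε = (∂Q_1/∂P_2)(P_2/Q_1) = -5 × (36.58/251.9) ≈ -0.726.
Since ε < 0, good 1 and good 2 are complements.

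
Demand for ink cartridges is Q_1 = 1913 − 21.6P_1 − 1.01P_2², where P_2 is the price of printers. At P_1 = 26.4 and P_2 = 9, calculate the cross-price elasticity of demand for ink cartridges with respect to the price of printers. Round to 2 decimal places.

At P_1 = 26.4 and P_2 = 9: Q_1 = 1260.95.
∂Q_1/∂P_2 = -2.02P_2 = -2.02(9) = -18.1800.
ε = (∂Q_1/∂P_2)(P_2/Q_1) = -18.1800 × (9/1260.95) ≈ -0.13.
ε < 0: complements.

-0.13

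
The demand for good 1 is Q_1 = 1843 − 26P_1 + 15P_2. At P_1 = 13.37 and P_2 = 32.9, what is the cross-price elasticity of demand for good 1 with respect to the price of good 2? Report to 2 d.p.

0.25

At P_1 = 13.37 and P_2 = 32.9: Q_1 = 1988.88.
∂Q_1/∂P_2 = 15.
ε = (∂Q_1/∂P_2)(P_2/Q_1) = 15 × (32.9/1988.88) ≈ 0.25.
Since ε > 0, good 1 and good 2 are substitutes.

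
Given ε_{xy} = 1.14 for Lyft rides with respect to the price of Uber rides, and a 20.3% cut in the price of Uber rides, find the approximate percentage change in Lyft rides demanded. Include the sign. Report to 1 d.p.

%ΔQ ≈ ε × %ΔP of Uber rides = 1.14 × (-20.3%) = -23.1%.

-23.1%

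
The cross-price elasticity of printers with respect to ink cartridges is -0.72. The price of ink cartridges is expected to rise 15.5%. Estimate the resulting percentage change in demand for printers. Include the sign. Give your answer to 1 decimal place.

%ΔQ ≈ ε × %ΔP of ink cartridges = -0.72 × (15.5%) = -11.2%.

-11.2%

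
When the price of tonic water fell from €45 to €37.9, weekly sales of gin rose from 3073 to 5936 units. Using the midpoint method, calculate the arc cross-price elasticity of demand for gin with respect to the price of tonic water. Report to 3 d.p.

-3.711

ΔQ_A = 5936 − 3073 = 2863; ΔP_B = 37.9 − 45 = -7.1.
Midpoints: Q̄_A = 4504.5, P̄_B = 41.45.
ε = (ΔQ_A/Q̄_A)/(ΔP_B/P̄_B) = (2863/4504.5)/(-7.1/41.45) ≈ -3.711.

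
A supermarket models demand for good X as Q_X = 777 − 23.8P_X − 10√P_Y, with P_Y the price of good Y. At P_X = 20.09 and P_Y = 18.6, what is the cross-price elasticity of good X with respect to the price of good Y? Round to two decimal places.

-0.08

At P_X = 20.09 and P_Y = 18.6: Q_X = 255.730.
∂Q_X/∂P_Y = -10/(2√P_Y) = -10/(2√18.6) = -1.1593.
ε = (∂Q_X/∂P_Y)(P_Y/Q_X) = -1.1593 × (18.6/255.730) ≈ -0.08.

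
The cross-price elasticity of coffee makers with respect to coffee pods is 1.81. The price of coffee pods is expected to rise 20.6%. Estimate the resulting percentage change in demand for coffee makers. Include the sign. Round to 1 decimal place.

%ΔQ ≈ ε × %ΔP of coffee pods = 1.81 × (20.6%) = 37.3%.
Demand for coffee makers rises by about 37.3%.

37.3%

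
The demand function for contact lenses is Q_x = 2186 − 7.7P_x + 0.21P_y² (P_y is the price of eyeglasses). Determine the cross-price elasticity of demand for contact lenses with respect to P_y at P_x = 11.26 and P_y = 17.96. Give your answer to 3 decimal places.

At P_x = 11.26 and P_y = 17.96: Q_x = 2167.036.
∂Q_x/∂P_y = 0.42P_y = 0.42(17.96) = 7.5432.
ε = (∂Q_x/∂P_y)(P_y/Q_x) = 7.5432 × (17.96/2167.036) ≈ 0.063.

0.063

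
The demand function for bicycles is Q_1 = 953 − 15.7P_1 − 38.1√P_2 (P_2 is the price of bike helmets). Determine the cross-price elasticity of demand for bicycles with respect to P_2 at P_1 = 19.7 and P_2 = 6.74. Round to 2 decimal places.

-0.09

At P_1 = 19.7 and P_2 = 6.74: Q_1 = 544.797.
∂Q_1/∂P_2 = -38.1/(2√P_2) = -38.1/(2√6.74) = -7.3378.
ε = (∂Q_1/∂P_2)(P_2/Q_1) = -7.3378 × (6.74/544.797) ≈ -0.09.
ε < 0: complements.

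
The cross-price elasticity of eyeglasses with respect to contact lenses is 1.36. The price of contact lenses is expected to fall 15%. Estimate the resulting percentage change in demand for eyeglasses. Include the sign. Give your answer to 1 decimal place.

%ΔQ ≈ ε × %ΔP of contact lenses = 1.36 × (-15%) = -20.4%.
Demand for eyeglasses falls by about 20.4%.

-20.4%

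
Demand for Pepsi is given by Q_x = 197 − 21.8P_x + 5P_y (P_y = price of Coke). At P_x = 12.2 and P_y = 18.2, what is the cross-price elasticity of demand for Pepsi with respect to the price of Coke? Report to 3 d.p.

4.129

At P_x = 12.2 and P_y = 18.2: Q_x = 22.04.
∂Q_x/∂P_y = 5.
ε = (∂Q_x/∂P_y)(P_y/Q_x) = 5 × (18.2/22.04) ≈ 4.129.
Since ε > 0, Pepsi and Coke are substitutes.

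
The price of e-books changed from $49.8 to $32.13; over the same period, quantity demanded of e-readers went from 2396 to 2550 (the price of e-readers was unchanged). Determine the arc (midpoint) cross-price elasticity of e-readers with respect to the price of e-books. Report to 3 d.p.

ΔQ_A = 2550 − 2396 = 154; ΔP_B = 32.13 − 49.8 = -17.67.
Midpoints: Q̄_A = 2473.0, P̄_B = 40.97.
ε = (ΔQ_A/Q̄_A)/(ΔP_B/P̄_B) = (154/2473.0)/(-17.67/40.97) ≈ -0.144.
ε < 0: e-readers and e-books are complements.

-0.144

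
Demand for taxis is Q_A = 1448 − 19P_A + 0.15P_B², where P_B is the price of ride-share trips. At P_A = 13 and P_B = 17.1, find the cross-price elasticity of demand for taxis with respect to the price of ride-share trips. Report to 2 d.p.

At P_A = 13 and P_B = 17.1: Q_A = 1244.861.
∂Q_A/∂P_B = 0.3P_B = 0.3(17.1) = 5.1300.
ε = (∂Q_A/∂P_B)(P_B/Q_A) = 5.1300 × (17.1/1244.861) ≈ 0.07.
ε > 0: substitutes.

0.07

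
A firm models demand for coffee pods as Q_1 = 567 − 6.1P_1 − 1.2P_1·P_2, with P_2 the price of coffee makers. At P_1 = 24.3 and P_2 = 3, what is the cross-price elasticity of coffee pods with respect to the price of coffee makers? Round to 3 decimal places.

-0.264

At P_1 = 24.3 and P_2 = 3: Q_1 = 331.29.
∂Q_1/∂P_2 = -1.2P_1 = -1.2(24.3) = -29.1600.
ε = (∂Q_1/∂P_2)(P_2/Q_1) = -29.1600 × (3/331.29) ≈ -0.264.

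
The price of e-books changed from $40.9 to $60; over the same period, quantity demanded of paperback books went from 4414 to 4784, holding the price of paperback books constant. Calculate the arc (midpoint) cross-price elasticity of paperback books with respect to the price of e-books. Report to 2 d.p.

ΔQ_A = 4784 − 4414 = 370; ΔP_B = 60 − 40.9 = 19.1.
Midpoints: Q̄_A = 4599.0, P̄_B = 50.45.
ε = (ΔQ_A/Q̄_A)/(ΔP_B/P̄_B) = (370/4599.0)/(19.1/50.45) ≈ 0.21.
ε > 0: paperback books and e-books are substitutes.

0.21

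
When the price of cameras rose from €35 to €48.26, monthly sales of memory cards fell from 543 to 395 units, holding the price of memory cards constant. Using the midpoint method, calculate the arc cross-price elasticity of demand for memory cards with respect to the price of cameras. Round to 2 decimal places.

-0.99

ΔQ_A = 395 − 543 = -148; ΔP_B = 48.26 − 35 = 13.26.
Midpoints: Q̄_A = 469.0, P̄_B = 41.63.
ε = (ΔQ_A/Q̄_A)/(ΔP_B/P̄_B) = (-148/469.0)/(13.26/41.63) ≈ -0.99.
ε < 0: memory cards and cameras are complements.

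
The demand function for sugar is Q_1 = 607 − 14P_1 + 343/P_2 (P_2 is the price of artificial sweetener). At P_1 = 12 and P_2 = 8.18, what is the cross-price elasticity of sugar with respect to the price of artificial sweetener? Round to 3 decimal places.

At P_1 = 12 and P_2 = 8.18: Q_1 = 480.932.
∂Q_1/∂P_2 = −343/P_2² = -5.1261.
ε = (∂Q_1/∂P_2)(P_2/Q_1) = -5.1261 × (8.18/480.932) ≈ -0.087.
ε < 0: complements.

-0.087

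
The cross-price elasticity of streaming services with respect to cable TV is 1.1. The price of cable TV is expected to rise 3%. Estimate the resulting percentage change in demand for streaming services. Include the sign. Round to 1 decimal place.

%ΔQ ≈ ε × %ΔP of cable TV = 1.1 × (3%) = 3.3%.
Demand for streaming services rises by about 3.3%.

3.3%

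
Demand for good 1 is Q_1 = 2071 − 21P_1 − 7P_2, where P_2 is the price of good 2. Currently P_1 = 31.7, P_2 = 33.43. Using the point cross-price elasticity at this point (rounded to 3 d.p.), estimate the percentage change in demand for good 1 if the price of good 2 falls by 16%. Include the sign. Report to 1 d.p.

At P_1 = 31.7, P_2 = 33.43: Q_1 = 1171.29.
∂Q_1/∂P_2 = -7.
ε = (∂Q_1/∂P_2)(P_2/Q_1) = -7.0000 × 33.43/1171.29 ≈ -0.200.
%ΔQ_1 ≈ ε × %ΔP_2 = -0.200 × (-16%) = 3.2%.

3.2%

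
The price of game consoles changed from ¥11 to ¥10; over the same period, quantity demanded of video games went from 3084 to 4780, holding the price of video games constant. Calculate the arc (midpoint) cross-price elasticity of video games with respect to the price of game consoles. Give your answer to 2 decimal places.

ΔQ_A = 4780 − 3084 = 1696; ΔP_B = 10 − 11 = -1.
Midpoints: Q̄_A = 3932.0, P̄_B = 10.50.
ε = (ΔQ_A/Q̄_A)/(ΔP_B/P̄_B) = (1696/3932.0)/(-1/10.50) ≈ -4.53.
ε < 0: video games and game consoles are complements.

-4.53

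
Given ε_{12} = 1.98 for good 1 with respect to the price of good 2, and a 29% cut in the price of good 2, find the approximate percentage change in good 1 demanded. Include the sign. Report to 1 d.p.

%ΔQ ≈ ε × %ΔP of good 2 = 1.98 × (-29%) = -57.4%.
Demand for good 1 falls by about 57.4%.

-57.4%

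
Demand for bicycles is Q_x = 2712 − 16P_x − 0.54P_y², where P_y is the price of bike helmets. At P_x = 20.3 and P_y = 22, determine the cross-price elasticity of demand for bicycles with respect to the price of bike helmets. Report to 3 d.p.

-0.246

At P_x = 20.3 and P_y = 22: Q_x = 2125.84.
∂Q_x/∂P_y = -1.08P_y = -1.08(22) = -23.7600.
ε = (∂Q_x/∂P_y)(P_y/Q_x) = -23.7600 × (22/2125.84) ≈ -0.246.
ε < 0: complements.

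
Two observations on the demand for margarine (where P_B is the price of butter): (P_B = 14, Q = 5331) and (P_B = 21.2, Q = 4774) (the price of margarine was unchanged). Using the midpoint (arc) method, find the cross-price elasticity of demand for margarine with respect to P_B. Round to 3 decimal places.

-0.269

ΔQ_A = 4774 − 5331 = -557; ΔP_B = 21.2 − 14 = 7.2.
Midpoints: Q̄_A = 5052.5, P̄_B = 17.60.
ε = (ΔQ_A/Q̄_A)/(ΔP_B/P̄_B) = (-557/5052.5)/(7.2/17.60) ≈ -0.269.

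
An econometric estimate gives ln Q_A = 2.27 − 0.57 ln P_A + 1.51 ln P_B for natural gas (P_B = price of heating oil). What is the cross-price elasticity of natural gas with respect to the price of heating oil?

1.51

In a log-linear (constant-elasticity) demand function, the coefficient on ln P_B is the cross-price elasticity.
ε = 1.51. Positive, so natural gas and heating oil are substitutes.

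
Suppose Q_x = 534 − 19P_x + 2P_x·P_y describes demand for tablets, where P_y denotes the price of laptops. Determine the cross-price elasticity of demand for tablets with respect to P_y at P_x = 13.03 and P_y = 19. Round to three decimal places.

At P_x = 13.03 and P_y = 19: Q_x = 781.57.
∂Q_x/∂P_y = 2P_x = 2(13.03) = 26.0600.
ε = (∂Q_x/∂P_y)(P_y/Q_x) = 26.0600 × (19/781.57) ≈ 0.634.
ε > 0: substitutes.

0.634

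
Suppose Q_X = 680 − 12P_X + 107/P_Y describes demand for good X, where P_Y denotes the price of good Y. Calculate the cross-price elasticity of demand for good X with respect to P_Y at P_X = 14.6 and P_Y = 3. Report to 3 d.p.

At P_X = 14.6 and P_Y = 3: Q_X = 540.467.
∂Q_X/∂P_Y = −107/P_Y² = -11.8889.
ε = (∂Q_X/∂P_Y)(P_Y/Q_X) = -11.8889 × (3/540.467) ≈ -0.066.
ε < 0: complements.

-0.066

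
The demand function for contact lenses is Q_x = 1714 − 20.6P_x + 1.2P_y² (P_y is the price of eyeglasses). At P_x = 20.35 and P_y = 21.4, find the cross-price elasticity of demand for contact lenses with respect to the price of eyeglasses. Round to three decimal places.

0.596

At P_x = 20.35 and P_y = 21.4: Q_x = 1844.342.
∂Q_x/∂P_y = 2.4P_y = 2.4(21.4) = 51.3600.
ε = (∂Q_x/∂P_y)(P_y/Q_x) = 51.3600 × (21.4/1844.342) ≈ 0.596.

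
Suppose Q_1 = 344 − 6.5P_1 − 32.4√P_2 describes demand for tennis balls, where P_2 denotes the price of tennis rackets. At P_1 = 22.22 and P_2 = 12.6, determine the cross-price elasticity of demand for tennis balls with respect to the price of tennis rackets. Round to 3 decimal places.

-0.680

At P_1 = 22.22 and P_2 = 12.6: Q_1 = 84.561.
∂Q_1/∂P_2 = -32.4/(2√P_2) = -32.4/(2√12.6) = -4.5638.
ε = (∂Q_1/∂P_2)(P_2/Q_1) = -4.5638 × (12.6/84.561) ≈ -0.680.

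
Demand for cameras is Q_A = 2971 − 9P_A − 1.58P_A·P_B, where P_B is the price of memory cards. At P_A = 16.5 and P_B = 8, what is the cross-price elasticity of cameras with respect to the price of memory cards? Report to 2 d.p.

-0.08

At P_A = 16.5 and P_B = 8: Q_A = 2613.94.
∂Q_A/∂P_B = -1.58P_A = -1.58(16.5) = -26.0700.
ε = (∂Q_A/∂P_B)(P_B/Q_A) = -26.0700 × (8/2613.94) ≈ -0.08.
ε < 0: complements.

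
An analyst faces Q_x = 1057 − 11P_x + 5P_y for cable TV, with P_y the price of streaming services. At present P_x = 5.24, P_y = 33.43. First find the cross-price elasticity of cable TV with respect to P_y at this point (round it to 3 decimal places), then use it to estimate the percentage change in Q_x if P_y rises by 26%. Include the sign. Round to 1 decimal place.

At P_x = 5.24, P_y = 33.43: Q_x = 1166.51.
∂Q_x/∂P_y = 5.
ε = (∂Q_x/∂P_y)(P_y/Q_x) = 5.0000 × 33.43/1166.51 ≈ 0.143.
%ΔQ_x ≈ ε × %ΔP_y = 0.143 × (26%) = 3.7%.

3.7%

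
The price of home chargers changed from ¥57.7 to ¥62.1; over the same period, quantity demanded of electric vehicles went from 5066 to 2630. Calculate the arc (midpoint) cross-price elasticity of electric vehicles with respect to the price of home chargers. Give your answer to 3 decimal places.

ΔQ_A = 2630 − 5066 = -2436; ΔP_B = 62.1 − 57.7 = 4.4.
Midpoints: Q̄_A = 3848.0, P̄_B = 59.90.
ε = (ΔQ_A/Q̄_A)/(ΔP_B/P̄_B) = (-2436/3848.0)/(4.4/59.90) ≈ -8.618.
ε < 0: electric vehicles and home chargers are complements.

-8.618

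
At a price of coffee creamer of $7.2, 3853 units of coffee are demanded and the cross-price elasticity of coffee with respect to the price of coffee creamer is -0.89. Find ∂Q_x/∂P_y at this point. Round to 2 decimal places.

-476.27

ε = (∂Q_x/∂P_y)·(P_y/Q_x) ⇒ ∂Q_x/∂P_y = ε·Q_x/P_y = -0.89 × 3853/7.2 ≈ -476.27.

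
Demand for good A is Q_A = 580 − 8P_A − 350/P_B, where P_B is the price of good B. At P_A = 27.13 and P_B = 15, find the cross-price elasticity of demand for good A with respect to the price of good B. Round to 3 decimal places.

0.069

At P_A = 27.13 and P_B = 15: Q_A = 339.627.
∂Q_A/∂P_B = 350/P_B² = 1.5556.
ε = (∂Q_A/∂P_B)(P_B/Q_A) = 1.5556 × (15/339.627) ≈ 0.069.
ε > 0: substitutes.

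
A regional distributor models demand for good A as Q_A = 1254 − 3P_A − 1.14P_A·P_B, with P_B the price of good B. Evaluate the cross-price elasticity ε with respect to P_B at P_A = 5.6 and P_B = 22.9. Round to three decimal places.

-0.134

At P_A = 5.6 and P_B = 22.9: Q_A = 1091.006.
∂Q_A/∂P_B = -1.14P_A = -1.14(5.6) = -6.3840.
ε = (∂Q_A/∂P_B)(P_B/Q_A) = -6.3840 × (22.9/1091.006) ≈ -0.134.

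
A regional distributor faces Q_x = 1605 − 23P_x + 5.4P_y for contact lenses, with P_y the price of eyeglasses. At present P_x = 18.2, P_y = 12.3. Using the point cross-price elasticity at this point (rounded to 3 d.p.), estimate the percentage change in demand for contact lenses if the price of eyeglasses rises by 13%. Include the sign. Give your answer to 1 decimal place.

0.7%

At P_x = 18.2, P_y = 12.3: Q_x = 1252.82.
∂Q_x/∂P_y = 5.4.
ε = (∂Q_x/∂P_y)(P_y/Q_x) = 5.4000 × 12.3/1252.82 ≈ 0.053.
%ΔQ_x ≈ ε × %ΔP_y = 0.053 × (13%) = 0.7%.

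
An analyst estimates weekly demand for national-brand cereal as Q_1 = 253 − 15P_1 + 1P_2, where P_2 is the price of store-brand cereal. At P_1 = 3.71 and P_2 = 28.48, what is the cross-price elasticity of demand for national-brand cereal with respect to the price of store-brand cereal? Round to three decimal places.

At P_1 = 3.71 and P_2 = 28.48: Q_1 = 225.83.
∂Q_1/∂P_2 = 1.
ε = (∂Q_1/∂P_2)(P_2/Q_1) = 1 × (28.48/225.83) ≈ 0.126.
Since ε > 0, national-brand cereal and store-brand cereal are substitutes.

0.126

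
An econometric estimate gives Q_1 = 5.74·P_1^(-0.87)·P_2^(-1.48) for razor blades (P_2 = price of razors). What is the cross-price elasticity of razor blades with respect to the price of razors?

In a log-linear (constant-elasticity) demand function, the coefficient on the exponent of P_2 is the cross-price elasticity.
ε = -1.48. Negative, so razor blades and razors are complements.

-1.48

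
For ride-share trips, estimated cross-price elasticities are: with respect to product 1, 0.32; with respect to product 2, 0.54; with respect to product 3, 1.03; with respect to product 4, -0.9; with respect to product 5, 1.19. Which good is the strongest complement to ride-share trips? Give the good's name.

product 4

Complements have ε < 0. The most negative value is -0.9 (product 4).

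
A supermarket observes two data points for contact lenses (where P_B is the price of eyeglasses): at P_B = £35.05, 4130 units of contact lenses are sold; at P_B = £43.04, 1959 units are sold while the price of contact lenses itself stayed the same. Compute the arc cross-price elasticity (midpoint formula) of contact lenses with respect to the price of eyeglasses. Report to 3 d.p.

ΔQ_A = 1959 − 4130 = -2171; ΔP_B = 43.04 − 35.05 = 7.99.
Midpoints: Q̄_A = 3044.5, P̄_B = 39.05.
ε = (ΔQ_A/Q̄_A)/(ΔP_B/P̄_B) = (-2171/3044.5)/(7.99/39.05) ≈ -3.485.

-3.485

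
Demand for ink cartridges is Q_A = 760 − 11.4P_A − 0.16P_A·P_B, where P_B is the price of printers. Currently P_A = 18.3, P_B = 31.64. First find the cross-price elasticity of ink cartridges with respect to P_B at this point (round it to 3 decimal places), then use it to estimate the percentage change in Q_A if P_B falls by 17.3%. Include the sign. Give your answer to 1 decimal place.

At P_A = 18.3, P_B = 31.64: Q_A = 458.738.
∂Q_A/∂P_B = -0.16P_A = -2.9280.
ε = (∂Q_A/∂P_B)(P_B/Q_A) = -2.9280 × 31.64/458.738 ≈ -0.202.
%ΔQ_A ≈ ε × %ΔP_B = -0.202 × (-17.3%) = 3.5%.

3.5%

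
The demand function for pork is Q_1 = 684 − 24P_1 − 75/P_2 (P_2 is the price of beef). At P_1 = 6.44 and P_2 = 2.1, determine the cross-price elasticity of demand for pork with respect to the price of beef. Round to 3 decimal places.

0.072

At P_1 = 6.44 and P_2 = 2.1: Q_1 = 493.726.
∂Q_1/∂P_2 = 75/P_2² = 17.0068.
ε = (∂Q_1/∂P_2)(P_2/Q_1) = 17.0068 × (2.1/493.726) ≈ 0.072.
ε > 0: substitutes.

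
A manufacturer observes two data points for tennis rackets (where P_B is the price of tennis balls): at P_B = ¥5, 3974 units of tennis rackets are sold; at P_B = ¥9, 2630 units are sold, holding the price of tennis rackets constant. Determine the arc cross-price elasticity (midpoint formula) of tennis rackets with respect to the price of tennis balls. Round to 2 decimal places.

ΔQ_A = 2630 − 3974 = -1344; ΔP_B = 9 − 5 = 4.
Midpoints: Q̄_A = 3302.0, P̄_B = 7.00.
ε = (ΔQ_A/Q̄_A)/(ΔP_B/P̄_B) = (-1344/3302.0)/(4/7.00) ≈ -0.71.
ε < 0: tennis rackets and tennis balls are complements.

-0.71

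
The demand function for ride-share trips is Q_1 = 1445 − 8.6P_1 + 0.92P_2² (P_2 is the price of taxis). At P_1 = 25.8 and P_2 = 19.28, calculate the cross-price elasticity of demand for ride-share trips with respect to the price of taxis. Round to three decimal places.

At P_1 = 25.8 and P_2 = 19.28: Q_1 = 1565.101.
∂Q_1/∂P_2 = 1.84P_2 = 1.84(19.28) = 35.4752.
ε = (∂Q_1/∂P_2)(P_2/Q_1) = 35.4752 × (19.28/1565.101) ≈ 0.437.
ε > 0: substitutes.

0.437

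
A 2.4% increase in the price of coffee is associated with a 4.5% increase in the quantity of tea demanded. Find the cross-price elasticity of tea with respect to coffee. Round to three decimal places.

1.875

ε = (%ΔQ of tea) / (%ΔP of coffee) = (4.5%) / (2.4%) ≈ 1.875.
Positive cross-price elasticity: substitutes.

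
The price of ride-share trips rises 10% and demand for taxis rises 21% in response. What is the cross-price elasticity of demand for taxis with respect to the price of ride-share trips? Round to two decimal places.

ε = (%ΔQ of taxis) / (%ΔP of ride-share trips) = (21%) / (10%) ≈ 2.10.

2.10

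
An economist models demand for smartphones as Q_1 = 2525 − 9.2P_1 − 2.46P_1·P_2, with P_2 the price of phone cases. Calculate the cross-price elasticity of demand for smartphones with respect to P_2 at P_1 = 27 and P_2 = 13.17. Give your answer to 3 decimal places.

At P_1 = 27 and P_2 = 13.17: Q_1 = 1401.849.
∂Q_1/∂P_2 = -2.46P_1 = -2.46(27) = -66.4200.
ε = (∂Q_1/∂P_2)(P_2/Q_1) = -66.4200 × (13.17/1401.849) ≈ -0.624.
ε < 0: complements.

-0.624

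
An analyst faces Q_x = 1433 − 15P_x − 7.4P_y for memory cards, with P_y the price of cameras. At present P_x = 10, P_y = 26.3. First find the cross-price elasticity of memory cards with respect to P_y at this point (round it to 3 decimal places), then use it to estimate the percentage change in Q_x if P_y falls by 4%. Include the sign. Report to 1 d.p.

At P_x = 10, P_y = 26.3: Q_x = 1088.38.
∂Q_x/∂P_y = -7.4.
ε = (∂Q_x/∂P_y)(P_y/Q_x) = -7.4000 × 26.3/1088.38 ≈ -0.179.
%ΔQ_x ≈ ε × %ΔP_y = -0.179 × (-4%) = 0.7%.

0.7%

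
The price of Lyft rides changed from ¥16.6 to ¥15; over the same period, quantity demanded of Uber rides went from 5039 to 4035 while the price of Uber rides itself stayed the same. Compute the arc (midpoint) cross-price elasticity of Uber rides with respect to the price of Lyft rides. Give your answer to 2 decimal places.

2.19

ΔQ_A = 4035 − 5039 = -1004; ΔP_B = 15 − 16.6 = -1.6.
Midpoints: Q̄_A = 4537.0, P̄_B = 15.80.
ε = (ΔQ_A/Q̄_A)/(ΔP_B/P̄_B) = (-1004/4537.0)/(-1.6/15.80) ≈ 2.19.
ε > 0: Uber rides and Lyft rides are substitutes.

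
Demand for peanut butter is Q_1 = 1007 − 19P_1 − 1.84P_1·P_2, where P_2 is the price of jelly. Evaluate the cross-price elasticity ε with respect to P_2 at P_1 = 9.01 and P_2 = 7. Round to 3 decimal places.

At P_1 = 9.01 and P_2 = 7: Q_1 = 719.761.
∂Q_1/∂P_2 = -1.84P_1 = -1.84(9.01) = -16.5784.
ε = (∂Q_1/∂P_2)(P_2/Q_1) = -16.5784 × (7/719.761) ≈ -0.161.
ε < 0: complements.

-0.161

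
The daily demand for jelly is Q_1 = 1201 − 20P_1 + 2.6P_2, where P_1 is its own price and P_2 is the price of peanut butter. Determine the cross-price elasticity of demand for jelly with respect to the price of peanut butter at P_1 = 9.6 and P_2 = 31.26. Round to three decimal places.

0.075

At P_1 = 9.6 and P_2 = 31.26: Q_1 = 1090.276.
∂Q_1/∂P_2 = 2.6.
ε = (∂Q_1/∂P_2)(P_2/Q_1) = 2.6 × (31.26/1090.276) ≈ 0.075.
Since ε > 0, jelly and peanut butter are substitutes.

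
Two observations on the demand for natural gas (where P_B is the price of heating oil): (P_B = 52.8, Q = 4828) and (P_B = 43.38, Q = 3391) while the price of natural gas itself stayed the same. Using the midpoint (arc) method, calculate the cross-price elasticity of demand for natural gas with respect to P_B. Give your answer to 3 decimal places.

1.785

ΔQ_A = 3391 − 4828 = -1437; ΔP_B = 43.38 − 52.8 = -9.42.
Midpoints: Q̄_A = 4109.5, P̄_B = 48.09.
ε = (ΔQ_A/Q̄_A)/(ΔP_B/P̄_B) = (-1437/4109.5)/(-9.42/48.09) ≈ 1.785.
ε > 0: natural gas and heating oil are substitutes.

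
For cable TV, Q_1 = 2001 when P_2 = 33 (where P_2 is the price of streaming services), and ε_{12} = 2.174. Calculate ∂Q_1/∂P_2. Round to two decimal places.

ε = (∂Q_1/∂P_2)·(P_2/Q_1) ⇒ ∂Q_1/∂P_2 = ε·Q_1/P_2 = 2.174 × 2001/33 ≈ 131.82.

131.82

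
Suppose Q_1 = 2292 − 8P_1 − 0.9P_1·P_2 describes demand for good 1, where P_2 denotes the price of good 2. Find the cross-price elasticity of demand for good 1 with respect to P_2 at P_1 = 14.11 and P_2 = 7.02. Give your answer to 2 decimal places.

At P_1 = 14.11 and P_2 = 7.02: Q_1 = 2089.973.
∂Q_1/∂P_2 = -0.9P_1 = -0.9(14.11) = -12.6990.
ε = (∂Q_1/∂P_2)(P_2/Q_1) = -12.6990 × (7.02/2089.973) ≈ -0.04.
ε < 0: complements.

-0.04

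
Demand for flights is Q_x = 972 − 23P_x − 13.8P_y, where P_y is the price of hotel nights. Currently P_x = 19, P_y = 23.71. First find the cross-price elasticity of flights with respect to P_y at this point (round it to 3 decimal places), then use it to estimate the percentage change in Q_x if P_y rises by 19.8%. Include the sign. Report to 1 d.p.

-31.2%

At P_x = 19, P_y = 23.71: Q_x = 207.802.
∂Q_x/∂P_y = -13.8.
ε = (∂Q_x/∂P_y)(P_y/Q_x) = -13.8000 × 23.71/207.802 ≈ -1.575.
%ΔQ_x ≈ ε × %ΔP_y = -1.575 × (19.8%) = -31.2%.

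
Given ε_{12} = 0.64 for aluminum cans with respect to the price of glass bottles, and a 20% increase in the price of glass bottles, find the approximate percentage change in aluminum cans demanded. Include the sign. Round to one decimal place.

%ΔQ ≈ ε × %ΔP of glass bottles = 0.64 × (20%) = 12.8%.

12.8%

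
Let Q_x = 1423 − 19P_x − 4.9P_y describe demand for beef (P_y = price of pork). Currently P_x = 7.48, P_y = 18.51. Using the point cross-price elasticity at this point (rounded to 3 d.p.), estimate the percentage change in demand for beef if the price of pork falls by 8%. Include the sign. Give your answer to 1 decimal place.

At P_x = 7.48, P_y = 18.51: Q_x = 1190.181.
∂Q_x/∂P_y = -4.9.
ε = (∂Q_x/∂P_y)(P_y/Q_x) = -4.9000 × 18.51/1190.181 ≈ -0.076.
%ΔQ_x ≈ ε × %ΔP_y = -0.076 × (-8%) = 0.6%.

0.6%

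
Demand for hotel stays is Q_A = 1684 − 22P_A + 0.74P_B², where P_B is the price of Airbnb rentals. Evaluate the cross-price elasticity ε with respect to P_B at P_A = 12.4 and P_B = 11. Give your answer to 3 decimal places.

At P_A = 12.4 and P_B = 11: Q_A = 1500.74.
∂Q_A/∂P_B = 1.48P_B = 1.48(11) = 16.2800.
ε = (∂Q_A/∂P_B)(P_B/Q_A) = 16.2800 × (11/1500.74) ≈ 0.119.

0.119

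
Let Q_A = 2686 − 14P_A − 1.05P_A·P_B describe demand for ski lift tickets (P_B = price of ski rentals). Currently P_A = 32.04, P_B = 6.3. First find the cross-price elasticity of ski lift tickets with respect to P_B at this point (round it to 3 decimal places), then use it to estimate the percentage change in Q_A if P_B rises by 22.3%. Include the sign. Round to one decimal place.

At P_A = 32.04, P_B = 6.3: Q_A = 2025.495.
∂Q_A/∂P_B = -1.05P_A = -33.6420.
ε = (∂Q_A/∂P_B)(P_B/Q_A) = -33.6420 × 6.3/2025.495 ≈ -0.105.
%ΔQ_A ≈ ε × %ΔP_B = -0.105 × (22.3%) = -2.3%.

-2.3%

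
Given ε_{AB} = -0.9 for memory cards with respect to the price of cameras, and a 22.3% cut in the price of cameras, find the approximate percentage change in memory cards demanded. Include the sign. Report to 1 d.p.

20.1%

%ΔQ ≈ ε × %ΔP of cameras = -0.9 × (-22.3%) = 20.1%.
Demand for memory cards rises by about 20.1%.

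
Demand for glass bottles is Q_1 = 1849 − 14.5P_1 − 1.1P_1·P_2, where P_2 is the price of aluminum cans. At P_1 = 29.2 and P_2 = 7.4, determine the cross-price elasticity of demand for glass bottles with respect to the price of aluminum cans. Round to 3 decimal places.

-0.200

At P_1 = 29.2 and P_2 = 7.4: Q_1 = 1187.912.
∂Q_1/∂P_2 = -1.1P_1 = -1.1(29.2) = -32.1200.
ε = (∂Q_1/∂P_2)(P_2/Q_1) = -32.1200 × (7.4/1187.912) ≈ -0.200.
ε < 0: complements.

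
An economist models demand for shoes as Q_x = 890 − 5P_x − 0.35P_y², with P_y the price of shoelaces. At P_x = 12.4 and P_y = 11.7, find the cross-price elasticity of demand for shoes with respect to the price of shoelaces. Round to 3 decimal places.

At P_x = 12.4 and P_y = 11.7: Q_x = 780.088.
∂Q_x/∂P_y = -0.7P_y = -0.7(11.7) = -8.1900.
ε = (∂Q_x/∂P_y)(P_y/Q_x) = -8.1900 × (11.7/780.088) ≈ -0.123.

-0.123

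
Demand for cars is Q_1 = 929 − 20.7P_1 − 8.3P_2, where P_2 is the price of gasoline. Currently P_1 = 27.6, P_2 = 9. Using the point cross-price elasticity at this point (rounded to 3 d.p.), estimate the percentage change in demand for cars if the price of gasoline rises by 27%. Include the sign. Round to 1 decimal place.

-7.1%

At P_1 = 27.6, P_2 = 9: Q_1 = 282.98.
∂Q_1/∂P_2 = -8.3.
ε = (∂Q_1/∂P_2)(P_2/Q_1) = -8.3000 × 9/282.98 ≈ -0.264.
%ΔQ_1 ≈ ε × %ΔP_2 = -0.264 × (27%) = -7.1%.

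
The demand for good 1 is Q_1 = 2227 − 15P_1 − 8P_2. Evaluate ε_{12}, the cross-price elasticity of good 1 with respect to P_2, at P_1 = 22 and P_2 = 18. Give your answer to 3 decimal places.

At P_1 = 22 and P_2 = 18: Q_1 = 1753.
∂Q_1/∂P_2 = -8.
ε = (∂Q_1/∂P_2)(P_2/Q_1) = -8 × (18/1753) ≈ -0.082.

-0.082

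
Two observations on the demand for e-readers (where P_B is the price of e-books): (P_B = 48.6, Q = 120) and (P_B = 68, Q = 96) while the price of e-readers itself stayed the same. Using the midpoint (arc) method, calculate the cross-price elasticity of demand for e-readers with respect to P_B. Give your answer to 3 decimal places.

ΔQ_A = 96 − 120 = -24; ΔP_B = 68 − 48.6 = 19.4.
Midpoints: Q̄_A = 108.0, P̄_B = 58.30.
ε = (ΔQ_A/Q̄_A)/(ΔP_B/P̄_B) = (-24/108.0)/(19.4/58.30) ≈ -0.668.

-0.668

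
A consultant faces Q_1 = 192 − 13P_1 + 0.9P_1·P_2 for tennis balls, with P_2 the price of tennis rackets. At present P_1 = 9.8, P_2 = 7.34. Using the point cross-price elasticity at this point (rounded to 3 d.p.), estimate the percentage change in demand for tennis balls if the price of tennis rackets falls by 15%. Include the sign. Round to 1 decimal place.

At P_1 = 9.8, P_2 = 7.34: Q_1 = 129.339.
∂Q_1/∂P_2 = 0.9P_1 = 8.8200.
ε = (∂Q_1/∂P_2)(P_2/Q_1) = 8.8200 × 7.34/129.339 ≈ 0.501.
%ΔQ_1 ≈ ε × %ΔP_2 = 0.501 × (-15%) = -7.5%.

-7.5%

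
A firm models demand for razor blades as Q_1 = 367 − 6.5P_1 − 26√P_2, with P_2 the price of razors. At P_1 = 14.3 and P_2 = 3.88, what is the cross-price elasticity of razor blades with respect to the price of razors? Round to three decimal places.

At P_1 = 14.3 and P_2 = 3.88: Q_1 = 222.836.
∂Q_1/∂P_2 = -26/(2√P_2) = -26/(2√3.88) = -6.5998.
ε = (∂Q_1/∂P_2)(P_2/Q_1) = -6.5998 × (3.88/222.836) ≈ -0.115.

-0.115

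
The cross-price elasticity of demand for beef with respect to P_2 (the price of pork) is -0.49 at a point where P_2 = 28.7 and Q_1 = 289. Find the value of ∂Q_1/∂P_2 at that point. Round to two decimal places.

ε = (∂Q_1/∂P_2)·(P_2/Q_1) ⇒ ∂Q_1/∂P_2 = ε·Q_1/P_2 = -0.49 × 289/28.7 ≈ -4.93.

-4.93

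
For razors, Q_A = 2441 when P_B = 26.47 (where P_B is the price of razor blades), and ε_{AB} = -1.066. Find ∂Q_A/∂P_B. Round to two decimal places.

-98.30

ε = (∂Q_A/∂P_B)·(P_B/Q_A) ⇒ ∂Q_A/∂P_B = ε·Q_A/P_B = -1.066 × 2441/26.47 ≈ -98.30.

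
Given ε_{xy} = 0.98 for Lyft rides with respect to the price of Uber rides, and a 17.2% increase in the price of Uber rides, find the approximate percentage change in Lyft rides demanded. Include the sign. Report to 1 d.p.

16.9%

%ΔQ ≈ ε × %ΔP of Uber rides = 0.98 × (17.2%) = 16.9%.
Demand for Lyft rides rises by about 16.9%.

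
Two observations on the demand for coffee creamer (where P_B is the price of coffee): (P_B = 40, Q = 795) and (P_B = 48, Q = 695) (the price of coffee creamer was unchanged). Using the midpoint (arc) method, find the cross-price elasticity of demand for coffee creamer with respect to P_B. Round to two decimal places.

-0.74

ΔQ_A = 695 − 795 = -100; ΔP_B = 48 − 40 = 8.
Midpoints: Q̄_A = 745.0, P̄_B = 44.00.
ε = (ΔQ_A/Q̄_A)/(ΔP_B/P̄_B) = (-100/745.0)/(8/44.00) ≈ -0.74.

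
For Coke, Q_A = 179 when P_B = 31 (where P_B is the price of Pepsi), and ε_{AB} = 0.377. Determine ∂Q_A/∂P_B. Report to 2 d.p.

2.18

ε = (∂Q_A/∂P_B)·(P_B/Q_A) ⇒ ∂Q_A/∂P_B = ε·Q_A/P_B = 0.377 × 179/31 ≈ 2.18.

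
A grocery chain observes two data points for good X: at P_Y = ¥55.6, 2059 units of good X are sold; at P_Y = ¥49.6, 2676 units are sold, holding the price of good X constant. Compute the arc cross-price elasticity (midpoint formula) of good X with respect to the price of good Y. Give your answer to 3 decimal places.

ΔQ_X = 2676 − 2059 = 617; ΔP_Y = 49.6 − 55.6 = -6.
Midpoints: Q̄_X = 2367.5, P̄_Y = 52.60.
ε = (ΔQ_X/Q̄_X)/(ΔP_Y/P̄_Y) = (617/2367.5)/(-6/52.60) ≈ -2.285.
ε < 0: good X and good Y are complements.

-2.285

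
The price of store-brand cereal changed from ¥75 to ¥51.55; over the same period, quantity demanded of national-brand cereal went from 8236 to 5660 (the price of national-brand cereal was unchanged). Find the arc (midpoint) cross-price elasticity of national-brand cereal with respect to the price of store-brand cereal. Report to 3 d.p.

1.000

ΔQ_A = 5660 − 8236 = -2576; ΔP_B = 51.55 − 75 = -23.45.
Midpoints: Q̄_A = 6948.0, P̄_B = 63.27.
ε = (ΔQ_A/Q̄_A)/(ΔP_B/P̄_B) = (-2576/6948.0)/(-23.45/63.27) ≈ 1.000.
ε > 0: national-brand cereal and store-brand cereal are substitutes.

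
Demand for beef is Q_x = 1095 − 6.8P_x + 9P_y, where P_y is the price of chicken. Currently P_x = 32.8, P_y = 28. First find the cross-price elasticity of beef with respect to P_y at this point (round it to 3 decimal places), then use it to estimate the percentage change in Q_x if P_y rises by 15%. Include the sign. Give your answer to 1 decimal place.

3.4%

At P_x = 32.8, P_y = 28: Q_x = 1123.96.
∂Q_x/∂P_y = 9.
ε = (∂Q_x/∂P_y)(P_y/Q_x) = 9.0000 × 28/1123.96 ≈ 0.224.
%ΔQ_x ≈ ε × %ΔP_y = 0.224 × (15%) = 3.4%.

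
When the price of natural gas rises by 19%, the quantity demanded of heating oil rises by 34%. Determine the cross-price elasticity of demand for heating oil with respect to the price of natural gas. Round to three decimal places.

1.789

ε = (%ΔQ of heating oil) / (%ΔP of natural gas) = (34%) / (19%) ≈ 1.789.
Positive cross-price elasticity: substitutes.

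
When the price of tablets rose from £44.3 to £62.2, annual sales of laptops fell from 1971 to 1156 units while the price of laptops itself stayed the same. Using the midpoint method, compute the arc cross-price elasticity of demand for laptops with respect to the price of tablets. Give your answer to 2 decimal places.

ΔQ_A = 1156 − 1971 = -815; ΔP_B = 62.2 − 44.3 = 17.9.
Midpoints: Q̄_A = 1563.5, P̄_B = 53.25.
ε = (ΔQ_A/Q̄_A)/(ΔP_B/P̄_B) = (-815/1563.5)/(17.9/53.25) ≈ -1.55.

-1.55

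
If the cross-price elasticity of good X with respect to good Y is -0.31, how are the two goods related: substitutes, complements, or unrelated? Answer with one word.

ε = -0.31 < 0, so a higher price of good Y lowers demand for good X: complements.

complements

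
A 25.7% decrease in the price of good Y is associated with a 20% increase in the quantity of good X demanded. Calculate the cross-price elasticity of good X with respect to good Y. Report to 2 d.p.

ε = (%ΔQ of good X) / (%ΔP of good Y) = (20%) / (-25.7%) ≈ -0.78.

-0.78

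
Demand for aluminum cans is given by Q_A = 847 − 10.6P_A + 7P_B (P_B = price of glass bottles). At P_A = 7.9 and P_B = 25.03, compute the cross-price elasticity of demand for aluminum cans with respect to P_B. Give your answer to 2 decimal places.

At P_A = 7.9 and P_B = 25.03: Q_A = 938.47.
∂Q_A/∂P_B = 7.
ε = (∂Q_A/∂P_B)(P_B/Q_A) = 7 × (25.03/938.47) ≈ 0.19.
Since ε > 0, aluminum cans and glass bottles are substitutes.

0.19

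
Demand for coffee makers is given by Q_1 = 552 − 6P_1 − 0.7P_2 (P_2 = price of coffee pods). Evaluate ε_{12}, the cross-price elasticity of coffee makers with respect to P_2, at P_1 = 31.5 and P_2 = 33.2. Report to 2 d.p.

At P_1 = 31.5 and P_2 = 33.2: Q_1 = 339.76.
∂Q_1/∂P_2 = -0.7.
ε = (∂Q_1/∂P_2)(P_2/Q_1) = -0.7 × (33.2/339.76) ≈ -0.07.
Since ε < 0, coffee makers and coffee pods are complements.

-0.07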